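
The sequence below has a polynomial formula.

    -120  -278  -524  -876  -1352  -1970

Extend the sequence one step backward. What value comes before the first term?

-158, -246, -352, -476, -618
-88, -106, -124, -142
-18, -18, -18
The third differences are constant at -18.
Work back: -88 + 18 = -70;  -158 + 70 = -88;  -120 + 88 = -32

-32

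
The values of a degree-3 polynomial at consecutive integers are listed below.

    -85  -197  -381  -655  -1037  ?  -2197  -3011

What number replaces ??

-1545

Using the first 5 terms:
Δ: -112, -184, -274, -382
Δ²: -72, -90, -108
Δ³: -18, -18
Constant third difference = -18.
Extend forward: -108 − 18 = -126;  -382 − 126 = -508;  -1037 − 508 = -1545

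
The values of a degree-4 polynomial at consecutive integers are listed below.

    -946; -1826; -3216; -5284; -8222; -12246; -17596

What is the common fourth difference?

-24

First differences: -880, -1390, -2068, -2938, -4024, -5350
Second differences: -510, -678, -870, -1086, -1326
Third differences: -168, -192, -216, -240
Fourth differences: -24, -24, -24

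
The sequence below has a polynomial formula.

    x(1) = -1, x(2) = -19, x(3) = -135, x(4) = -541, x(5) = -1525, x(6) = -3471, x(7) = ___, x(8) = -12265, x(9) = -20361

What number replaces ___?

-6859

Using the first 6 terms:
-18, -116, -406, -984, -1946
-98, -290, -578, -962
-192, -288, -384
-96, -96
Constant fourth difference = -96.
Extend forward: -384 − 96 = -480;  -962 − 480 = -1442;  -1946 − 1442 = -3388;  -3471 − 3388 = -6859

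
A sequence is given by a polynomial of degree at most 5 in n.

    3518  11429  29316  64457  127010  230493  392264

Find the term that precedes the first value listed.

D1: 7911  17887  35141  62553  103483  161771
D2: 9976  17254  27412  40930  58288
D3: 7278  10158  13518  17358
D4: 2880  3360  3840
D5: 480  480
The fifth differences are constant at 480.
Work back: 2880 − 480 = 2400;  7278 − 2400 = 4878;  9976 − 4878 = 5098;  7911 − 5098 = 2813;  3518 − 2813 = 705

705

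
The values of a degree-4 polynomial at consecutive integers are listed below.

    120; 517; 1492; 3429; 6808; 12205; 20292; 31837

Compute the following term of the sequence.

47704

D1: 397, 975, 1937, 3379, 5397, 8087, 11545
D2: 578, 962, 1442, 2018, 2690, 3458
D3: 384, 480, 576, 672, 768
D4: 96, 96, 96, 96
Fourth differences constant at 96.
768 + 96 = 864;  3458 + 864 = 4322;  11545 + 4322 = 15867;  31837 + 15867 = 47704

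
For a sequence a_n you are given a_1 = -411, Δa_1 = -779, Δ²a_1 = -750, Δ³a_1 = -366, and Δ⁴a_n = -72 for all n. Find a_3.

-2719

Build the table forward from the leading diagonal:
Δ⁴: -72, -72, -72
Δ³: -366, -438, -510
Δ²: -750, -1116, -1554
Δ: -779, -1529, -2645
a: -411, -1190, -2719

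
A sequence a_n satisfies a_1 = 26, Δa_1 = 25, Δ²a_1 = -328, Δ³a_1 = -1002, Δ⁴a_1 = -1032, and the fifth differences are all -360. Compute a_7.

-42424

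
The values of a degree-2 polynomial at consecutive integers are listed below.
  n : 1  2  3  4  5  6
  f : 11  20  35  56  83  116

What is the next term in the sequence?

Δ: 9, 15, 21, 27, 33
Δ²: 6, 6, 6, 6
Constant second difference = 6, so extend:
33 + 6 = 39;  116 + 39 = 155

155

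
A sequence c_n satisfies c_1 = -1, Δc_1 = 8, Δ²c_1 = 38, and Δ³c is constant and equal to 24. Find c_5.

355

Build the table forward from the leading diagonal:
D3: 24, 24, 24, 24, 24
D2: 38, 62, 86, 110, 134
D1: 8, 46, 108, 194, 304
c: -1, 7, 53, 161, 355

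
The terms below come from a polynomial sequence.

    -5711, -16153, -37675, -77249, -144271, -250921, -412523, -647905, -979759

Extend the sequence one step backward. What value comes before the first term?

First differences: -10442  -21522  -39574  -67022  -106650  -161602  -235382  -331854
Second differences: -11080  -18052  -27448  -39628  -54952  -73780  -96472
Third differences: -6972  -9396  -12180  -15324  -18828  -22692
Fourth differences: -2424  -2784  -3144  -3504  -3864
Fifth differences: -360  -360  -360  -360
The fifth differences are constant at -360.
Work back: -2424 + 360 = -2064;  -6972 + 2064 = -4908;  -11080 + 4908 = -6172;  -10442 + 6172 = -4270;  -5711 + 4270 = -1441

-1441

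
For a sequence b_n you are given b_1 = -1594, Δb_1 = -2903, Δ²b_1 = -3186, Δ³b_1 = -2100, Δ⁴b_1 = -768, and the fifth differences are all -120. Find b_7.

-121042

Build the table forward from the leading diagonal:
D5: -120, -120, -120, -120, -120, -120, -120
D4: -768, -888, -1008, -1128, -1248, -1368, -1488
D3: -2100, -2868, -3756, -4764, -5892, -7140, -8508
D2: -3186, -5286, -8154, -11910, -16674, -22566, -29706
D1: -2903, -6089, -11375, -19529, -31439, -48113, -70679
b: -1594, -4497, -10586, -21961, -41490, -72929, -121042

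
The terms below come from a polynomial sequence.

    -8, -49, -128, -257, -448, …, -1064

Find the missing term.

-713

Using the first 5 terms:
First differences: -41, -79, -129, -191
Second differences: -38, -50, -62
Third differences: -12, -12
Constant third difference = -12.
Extend forward: -62 − 12 = -74;  -191 − 74 = -265;  -448 − 265 = -713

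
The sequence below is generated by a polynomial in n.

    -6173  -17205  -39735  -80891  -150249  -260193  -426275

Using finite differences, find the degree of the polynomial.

5

D1: -11032, -22530, -41156, -69358, -109944, -166082
D2: -11498, -18626, -28202, -40586, -56138
D3: -7128, -9576, -12384, -15552
D4: -2448, -2808, -3168
D5: -360, -360
The fifth differences are constant, so the polynomial has degree 5.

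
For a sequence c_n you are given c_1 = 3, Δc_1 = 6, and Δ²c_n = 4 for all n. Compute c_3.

19

Build the table forward from the leading diagonal:
Δ²: 4  4  4
Δ: 6  10  14
c: 3  9  19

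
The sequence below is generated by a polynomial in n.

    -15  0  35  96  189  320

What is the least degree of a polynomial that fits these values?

3

Δ: 15, 35, 61, 93, 131
Δ²: 20, 26, 32, 38
Δ³: 6, 6, 6
The third differences are constant, so the polynomial has degree 3.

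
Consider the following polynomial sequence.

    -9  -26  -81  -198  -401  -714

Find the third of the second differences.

-86

D1: -17, -55, -117, -203, -313
D2: -38, -62, -86, -110
D3: -24, -24, -24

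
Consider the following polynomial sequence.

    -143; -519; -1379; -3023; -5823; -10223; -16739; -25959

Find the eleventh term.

-76803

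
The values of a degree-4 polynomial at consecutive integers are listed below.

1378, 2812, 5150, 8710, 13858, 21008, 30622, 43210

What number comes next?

D1: 1434  2338  3560  5148  7150  9614  12588
D2: 904  1222  1588  2002  2464  2974
D3: 318  366  414  462  510
D4: 48  48  48  48
The fourth differences are constant (48).
510 + 48 = 558;  2974 + 558 = 3532;  12588 + 3532 = 16120;  43210 + 16120 = 59330

59330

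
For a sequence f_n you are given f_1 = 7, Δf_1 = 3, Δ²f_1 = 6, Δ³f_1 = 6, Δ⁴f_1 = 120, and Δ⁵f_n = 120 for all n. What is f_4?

Build the table forward from the leading diagonal:
D5: 120, 120, 120, 120
D4: 120, 240, 360, 480
D3: 6, 126, 366, 726
D2: 6, 12, 138, 504
D1: 3, 9, 21, 159
f: 7, 10, 19, 40

40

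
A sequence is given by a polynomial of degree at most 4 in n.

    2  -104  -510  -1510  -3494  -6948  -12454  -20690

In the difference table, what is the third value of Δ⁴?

-96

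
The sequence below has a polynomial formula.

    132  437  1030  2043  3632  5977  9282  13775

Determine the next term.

19708

First differences: 305  593  1013  1589  2345  3305  4493
Second differences: 288  420  576  756  960  1188
Third differences: 132  156  180  204  228
Fourth differences: 24  24  24  24
Constant fourth difference = 24, so extend:
228 + 24 = 252;  1188 + 252 = 1440;  4493 + 1440 = 5933;  13775 + 5933 = 19708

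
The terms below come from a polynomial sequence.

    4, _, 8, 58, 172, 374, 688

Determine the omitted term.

Using the last 5 terms:
First differences: 50  114  202  314
Second differences: 64  88  112
Third differences: 24  24
Constant third difference = 24.
Extend backward: 64 − 24 = 40;  50 − 40 = 10;  8 − 10 = -2

-2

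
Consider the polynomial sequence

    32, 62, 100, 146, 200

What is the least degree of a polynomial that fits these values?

D1: 30, 38, 46, 54
D2: 8, 8, 8
The second differences are constant, so the polynomial has degree 2.

2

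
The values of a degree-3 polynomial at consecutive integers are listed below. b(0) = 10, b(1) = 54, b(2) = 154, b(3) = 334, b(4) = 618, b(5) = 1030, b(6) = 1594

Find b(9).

4438

Δ: 44, 100, 180, 284, 412, 564
Δ²: 56, 80, 104, 128, 152
Δ³: 24, 24, 24, 24
Third differences constant at 24.
152 + 24 = 176;  564 + 176 = 740;  1594 + 740 = 2334
176 + 24 = 200;  740 + 200 = 940;  2334 + 940 = 3274
200 + 24 = 224;  940 + 224 = 1164;  3274 + 1164 = 4438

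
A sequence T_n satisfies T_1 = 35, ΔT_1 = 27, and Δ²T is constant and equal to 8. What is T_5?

Build the table forward from the leading diagonal:
Δ²: 8, 8, 8, 8, 8
Δ: 27, 35, 43, 51, 59
T: 35, 62, 97, 140, 191

191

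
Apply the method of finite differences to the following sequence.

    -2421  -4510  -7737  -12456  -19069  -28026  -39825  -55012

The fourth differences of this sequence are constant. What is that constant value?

-48

First differences: -2089, -3227, -4719, -6613, -8957, -11799, -15187
Second differences: -1138, -1492, -1894, -2344, -2842, -3388
Third differences: -354, -402, -450, -498, -546
Fourth differences: -48, -48, -48, -48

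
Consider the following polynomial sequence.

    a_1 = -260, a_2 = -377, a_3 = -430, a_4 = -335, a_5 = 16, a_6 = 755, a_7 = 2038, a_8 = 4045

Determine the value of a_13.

32920

Δ: -117 , -53 , 95 , 351 , 739 , 1283 , 2007
Δ²: 64 , 148 , 256 , 388 , 544 , 724
Δ³: 84 , 108 , 132 , 156 , 180
Δ⁴: 24 , 24 , 24 , 24
The fourth differences are constant (24).
180 + 24 = 204;  724 + 204 = 928;  2007 + 928 = 2935;  4045 + 2935 = 6980
204 + 24 = 228;  928 + 228 = 1156;  2935 + 1156 = 4091;  6980 + 4091 = 11071
228 + 24 = 252;  1156 + 252 = 1408;  4091 + 1408 = 5499;  11071 + 5499 = 16570
252 + 24 = 276;  1408 + 276 = 1684;  5499 + 1684 = 7183;  16570 + 7183 = 23753
276 + 24 = 300;  1684 + 300 = 1984;  7183 + 1984 = 9167;  23753 + 9167 = 32920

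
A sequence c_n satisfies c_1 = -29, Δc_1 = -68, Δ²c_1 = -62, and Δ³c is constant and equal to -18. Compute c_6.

-1169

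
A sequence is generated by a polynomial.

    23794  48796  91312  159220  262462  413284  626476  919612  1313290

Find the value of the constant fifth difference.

240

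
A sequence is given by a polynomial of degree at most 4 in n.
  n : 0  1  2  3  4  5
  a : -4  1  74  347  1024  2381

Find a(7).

8599

D1: 5 , 73 , 273 , 677 , 1357
D2: 68 , 200 , 404 , 680
D3: 132 , 204 , 276
D4: 72 , 72
Fourth differences constant at 72.
276 + 72 = 348;  680 + 348 = 1028;  1357 + 1028 = 2385;  2381 + 2385 = 4766
348 + 72 = 420;  1028 + 420 = 1448;  2385 + 1448 = 3833;  4766 + 3833 = 8599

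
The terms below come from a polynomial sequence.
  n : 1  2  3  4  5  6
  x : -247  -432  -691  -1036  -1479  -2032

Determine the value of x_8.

-3516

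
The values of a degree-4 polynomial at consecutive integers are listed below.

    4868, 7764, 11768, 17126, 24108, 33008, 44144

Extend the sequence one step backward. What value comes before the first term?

2858

First differences: 2896  4004  5358  6982  8900  11136
Second differences: 1108  1354  1624  1918  2236
Third differences: 246  270  294  318
Fourth differences: 24  24  24
The fourth differences are constant at 24.
Work back: 246 − 24 = 222;  1108 − 222 = 886;  2896 − 886 = 2010;  4868 − 2010 = 2858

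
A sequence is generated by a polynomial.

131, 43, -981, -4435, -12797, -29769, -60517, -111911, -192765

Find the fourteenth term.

D1: -88  -1024  -3454  -8362  -16972  -30748  -51394  -80854
D2: -936  -2430  -4908  -8610  -13776  -20646  -29460
D3: -1494  -2478  -3702  -5166  -6870  -8814
D4: -984  -1224  -1464  -1704  -1944
D5: -240  -240  -240  -240
Fifth differences constant at -240.
-1944 − 240 = -2184;  -8814 − 2184 = -10998;  -29460 − 10998 = -40458;  -80854 − 40458 = -121312;  -192765 − 121312 = -314077
-2184 − 240 = -2424;  -10998 − 2424 = -13422;  -40458 − 13422 = -53880;  -121312 − 53880 = -175192;  -314077 − 175192 = -489269
-2424 − 240 = -2664;  -13422 − 2664 = -16086;  -53880 − 16086 = -69966;  -175192 − 69966 = -245158;  -489269 − 245158 = -734427
-2664 − 240 = -2904;  -16086 − 2904 = -18990;  -69966 − 18990 = -88956;  -245158 − 88956 = -334114;  -734427 − 334114 = -1068541
-2904 − 240 = -3144;  -18990 − 3144 = -22134;  -88956 − 22134 = -111090;  -334114 − 111090 = -445204;  -1068541 − 445204 = -1513745

-1513745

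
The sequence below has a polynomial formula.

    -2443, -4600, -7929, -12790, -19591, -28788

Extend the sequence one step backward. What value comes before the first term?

-1146

D1: -2157, -3329, -4861, -6801, -9197
D2: -1172, -1532, -1940, -2396
D3: -360, -408, -456
D4: -48, -48
The fourth differences are constant at -48.
Work back: -360 + 48 = -312;  -1172 + 312 = -860;  -2157 + 860 = -1297;  -2443 + 1297 = -1146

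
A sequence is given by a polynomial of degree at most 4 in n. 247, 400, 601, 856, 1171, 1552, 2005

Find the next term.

2536

First differences: 153, 201, 255, 315, 381, 453
Second differences: 48, 54, 60, 66, 72
Third differences: 6, 6, 6, 6
Third differences constant at 6.
72 + 6 = 78;  453 + 78 = 531;  2005 + 531 = 2536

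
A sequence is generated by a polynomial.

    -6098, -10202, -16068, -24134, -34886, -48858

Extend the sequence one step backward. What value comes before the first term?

-3366

First differences: -4104, -5866, -8066, -10752, -13972
Second differences: -1762, -2200, -2686, -3220
Third differences: -438, -486, -534
Fourth differences: -48, -48
The fourth differences are constant at -48.
Work back: -438 + 48 = -390;  -1762 + 390 = -1372;  -4104 + 1372 = -2732;  -6098 + 2732 = -3366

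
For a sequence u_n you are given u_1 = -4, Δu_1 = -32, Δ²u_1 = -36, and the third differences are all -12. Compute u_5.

Build the table forward from the leading diagonal:
Third differences: -12, -12, -12, -12, -12
Second differences: -36, -48, -60, -72, -84
First differences: -32, -68, -116, -176, -248
u: -4, -36, -104, -220, -396

-396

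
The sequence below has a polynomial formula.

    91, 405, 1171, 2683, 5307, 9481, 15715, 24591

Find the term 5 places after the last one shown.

134011

314, 766, 1512, 2624, 4174, 6234, 8876
452, 746, 1112, 1550, 2060, 2642
294, 366, 438, 510, 582
72, 72, 72, 72
Fourth differences constant at 72.
582 + 72 = 654;  2642 + 654 = 3296;  8876 + 3296 = 12172;  24591 + 12172 = 36763
654 + 72 = 726;  3296 + 726 = 4022;  12172 + 4022 = 16194;  36763 + 16194 = 52957
726 + 72 = 798;  4022 + 798 = 4820;  16194 + 4820 = 21014;  52957 + 21014 = 73971
798 + 72 = 870;  4820 + 870 = 5690;  21014 + 5690 = 26704;  73971 + 26704 = 100675
870 + 72 = 942;  5690 + 942 = 6632;  26704 + 6632 = 33336;  100675 + 33336 = 134011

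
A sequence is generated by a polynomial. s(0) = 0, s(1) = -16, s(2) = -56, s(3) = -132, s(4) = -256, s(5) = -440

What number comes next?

D1: -16 , -40 , -76 , -124 , -184
D2: -24 , -36 , -48 , -60
D3: -12 , -12 , -12
Constant third difference = -12, so extend:
-60 − 12 = -72;  -184 − 72 = -256;  -440 − 256 = -696

-696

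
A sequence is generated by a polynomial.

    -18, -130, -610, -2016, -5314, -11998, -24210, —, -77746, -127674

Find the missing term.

-44860

Using the first 7 terms:
D1: -112, -480, -1406, -3298, -6684, -12212
D2: -368, -926, -1892, -3386, -5528
D3: -558, -966, -1494, -2142
D4: -408, -528, -648
D5: -120, -120
Constant fifth difference = -120.
Extend forward: -648 − 120 = -768;  -2142 − 768 = -2910;  -5528 − 2910 = -8438;  -12212 − 8438 = -20650;  -24210 − 20650 = -44860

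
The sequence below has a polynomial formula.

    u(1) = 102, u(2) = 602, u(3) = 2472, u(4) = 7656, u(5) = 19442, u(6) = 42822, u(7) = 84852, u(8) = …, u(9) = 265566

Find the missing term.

155012

Using the first 7 terms:
First differences: 500  1870  5184  11786  23380  42030
Second differences: 1370  3314  6602  11594  18650
Third differences: 1944  3288  4992  7056
Fourth differences: 1344  1704  2064
Fifth differences: 360  360
Constant fifth difference = 360.
Extend forward: 2064 + 360 = 2424;  7056 + 2424 = 9480;  18650 + 9480 = 28130;  42030 + 28130 = 70160;  84852 + 70160 = 155012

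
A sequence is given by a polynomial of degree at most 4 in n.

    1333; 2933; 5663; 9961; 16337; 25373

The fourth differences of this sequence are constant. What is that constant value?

First differences: 1600, 2730, 4298, 6376, 9036
Second differences: 1130, 1568, 2078, 2660
Third differences: 438, 510, 582
Fourth differences: 72, 72

72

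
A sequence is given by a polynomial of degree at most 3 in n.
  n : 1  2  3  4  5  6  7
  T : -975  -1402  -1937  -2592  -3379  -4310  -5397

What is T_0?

D1: -427  -535  -655  -787  -931  -1087
D2: -108  -120  -132  -144  -156
D3: -12  -12  -12  -12
The third differences are constant at -12.
Work back: -108 + 12 = -96;  -427 + 96 = -331;  -975 + 331 = -644

-644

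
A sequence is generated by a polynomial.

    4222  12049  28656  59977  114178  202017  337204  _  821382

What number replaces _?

536761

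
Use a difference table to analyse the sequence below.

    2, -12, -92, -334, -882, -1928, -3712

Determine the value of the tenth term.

-16612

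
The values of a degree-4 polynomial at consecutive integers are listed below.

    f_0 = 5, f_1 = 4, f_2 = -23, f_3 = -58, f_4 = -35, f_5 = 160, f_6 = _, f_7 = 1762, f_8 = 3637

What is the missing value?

689

Using the first 6 terms:
First differences: -1  -27  -35  23  195
Second differences: -26  -8  58  172
Third differences: 18  66  114
Fourth differences: 48  48
Constant fourth difference = 48.
Extend forward: 114 + 48 = 162;  172 + 162 = 334;  195 + 334 = 529;  160 + 529 = 689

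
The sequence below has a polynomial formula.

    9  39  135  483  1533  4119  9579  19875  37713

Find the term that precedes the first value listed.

30, 96, 348, 1050, 2586, 5460, 10296, 17838
66, 252, 702, 1536, 2874, 4836, 7542
186, 450, 834, 1338, 1962, 2706
264, 384, 504, 624, 744
120, 120, 120, 120
The fifth differences are constant at 120.
Work back: 264 − 120 = 144;  186 − 144 = 42;  66 − 42 = 24;  30 − 24 = 6;  9 − 6 = 3

3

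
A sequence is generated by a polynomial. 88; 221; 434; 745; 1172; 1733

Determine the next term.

2446

First differences: 133 , 213 , 311 , 427 , 561
Second differences: 80 , 98 , 116 , 134
Third differences: 18 , 18 , 18
Constant third difference = 18, so extend:
134 + 18 = 152;  561 + 152 = 713;  1733 + 713 = 2446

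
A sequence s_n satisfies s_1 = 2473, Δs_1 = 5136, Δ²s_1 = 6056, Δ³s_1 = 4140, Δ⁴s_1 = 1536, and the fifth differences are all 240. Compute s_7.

231409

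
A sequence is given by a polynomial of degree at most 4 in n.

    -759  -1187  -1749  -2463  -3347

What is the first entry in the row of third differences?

-18

D1: -428, -562, -714, -884
D2: -134, -152, -170
D3: -18, -18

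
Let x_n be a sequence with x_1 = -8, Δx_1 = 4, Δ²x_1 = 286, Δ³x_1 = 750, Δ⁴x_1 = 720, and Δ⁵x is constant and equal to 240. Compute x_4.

Build the table forward from the leading diagonal:
D5: 240, 240, 240, 240
D4: 720, 960, 1200, 1440
D3: 750, 1470, 2430, 3630
D2: 286, 1036, 2506, 4936
D1: 4, 290, 1326, 3832
x: -8, -4, 286, 1612

1612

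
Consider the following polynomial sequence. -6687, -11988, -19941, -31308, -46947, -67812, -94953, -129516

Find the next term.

-5301, -7953, -11367, -15639, -20865, -27141, -34563
-2652, -3414, -4272, -5226, -6276, -7422
-762, -858, -954, -1050, -1146
-96, -96, -96, -96
Fourth differences constant at -96.
-1146 − 96 = -1242;  -7422 − 1242 = -8664;  -34563 − 8664 = -43227;  -129516 − 43227 = -172743

-172743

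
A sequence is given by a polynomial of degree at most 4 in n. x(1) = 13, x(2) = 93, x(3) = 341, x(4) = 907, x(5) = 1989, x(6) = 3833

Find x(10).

25429

Δ: 80  248  566  1082  1844
Δ²: 168  318  516  762
Δ³: 150  198  246
Δ⁴: 48  48
The fourth differences are constant (48).
246 + 48 = 294;  762 + 294 = 1056;  1844 + 1056 = 2900;  3833 + 2900 = 6733
294 + 48 = 342;  1056 + 342 = 1398;  2900 + 1398 = 4298;  6733 + 4298 = 11031
342 + 48 = 390;  1398 + 390 = 1788;  4298 + 1788 = 6086;  11031 + 6086 = 17117
390 + 48 = 438;  1788 + 438 = 2226;  6086 + 2226 = 8312;  17117 + 8312 = 25429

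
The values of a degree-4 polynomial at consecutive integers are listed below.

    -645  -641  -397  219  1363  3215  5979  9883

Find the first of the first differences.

4

First differences: 4, 244, 616, 1144, 1852, 2764, 3904
Second differences: 240, 372, 528, 708, 912, 1140
Third differences: 132, 156, 180, 204, 228
Fourth differences: 24, 24, 24, 24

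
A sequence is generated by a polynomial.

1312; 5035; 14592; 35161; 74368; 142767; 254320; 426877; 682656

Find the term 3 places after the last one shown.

D1: 3723  9557  20569  39207  68399  111553  172557  255779
D2: 5834  11012  18638  29192  43154  61004  83222
D3: 5178  7626  10554  13962  17850  22218
D4: 2448  2928  3408  3888  4368
D5: 480  480  480  480
Constant fifth difference = 480, so extend:
4368 + 480 = 4848;  22218 + 4848 = 27066;  83222 + 27066 = 110288;  255779 + 110288 = 366067;  682656 + 366067 = 1048723
4848 + 480 = 5328;  27066 + 5328 = 32394;  110288 + 32394 = 142682;  366067 + 142682 = 508749;  1048723 + 508749 = 1557472
5328 + 480 = 5808;  32394 + 5808 = 38202;  142682 + 38202 = 180884;  508749 + 180884 = 689633;  1557472 + 689633 = 2247105

2247105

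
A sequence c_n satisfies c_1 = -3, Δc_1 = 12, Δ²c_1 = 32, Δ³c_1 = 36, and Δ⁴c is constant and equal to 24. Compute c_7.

1629

Build the table forward from the leading diagonal:
Fourth differences: 24, 24, 24, 24, 24, 24, 24
Third differences: 36, 60, 84, 108, 132, 156, 180
Second differences: 32, 68, 128, 212, 320, 452, 608
First differences: 12, 44, 112, 240, 452, 772, 1224
c: -3, 9, 53, 165, 405, 857, 1629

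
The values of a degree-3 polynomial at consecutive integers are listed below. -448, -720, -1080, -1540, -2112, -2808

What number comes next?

-3640

-272, -360, -460, -572, -696
-88, -100, -112, -124
-12, -12, -12
Constant third difference = -12, so extend:
-124 − 12 = -136;  -696 − 136 = -832;  -2808 − 832 = -3640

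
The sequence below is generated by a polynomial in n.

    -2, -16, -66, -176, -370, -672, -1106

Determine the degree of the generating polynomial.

3

Δ: -14, -50, -110, -194, -302, -434
Δ²: -36, -60, -84, -108, -132
Δ³: -24, -24, -24, -24
The third differences are constant, so the polynomial has degree 3.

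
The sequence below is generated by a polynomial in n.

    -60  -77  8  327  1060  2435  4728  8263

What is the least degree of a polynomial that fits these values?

4

Δ: -17, 85, 319, 733, 1375, 2293, 3535
Δ²: 102, 234, 414, 642, 918, 1242
Δ³: 132, 180, 228, 276, 324
Δ⁴: 48, 48, 48, 48
The fourth differences are constant, so the polynomial has degree 4.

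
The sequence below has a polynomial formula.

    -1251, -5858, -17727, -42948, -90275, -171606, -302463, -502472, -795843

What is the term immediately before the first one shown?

0

D1: -4607, -11869, -25221, -47327, -81331, -130857, -200009, -293371
D2: -7262, -13352, -22106, -34004, -49526, -69152, -93362
D3: -6090, -8754, -11898, -15522, -19626, -24210
D4: -2664, -3144, -3624, -4104, -4584
D5: -480, -480, -480, -480
The fifth differences are constant at -480.
Work back: -2664 + 480 = -2184;  -6090 + 2184 = -3906;  -7262 + 3906 = -3356;  -4607 + 3356 = -1251;  -1251 + 1251 = 0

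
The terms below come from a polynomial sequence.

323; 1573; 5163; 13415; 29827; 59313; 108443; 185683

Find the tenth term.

Δ: 1250, 3590, 8252, 16412, 29486, 49130, 77240
Δ²: 2340, 4662, 8160, 13074, 19644, 28110
Δ³: 2322, 3498, 4914, 6570, 8466
Δ⁴: 1176, 1416, 1656, 1896
Δ⁵: 240, 240, 240
The fifth differences are constant (240).
1896 + 240 = 2136;  8466 + 2136 = 10602;  28110 + 10602 = 38712;  77240 + 38712 = 115952;  185683 + 115952 = 301635
2136 + 240 = 2376;  10602 + 2376 = 12978;  38712 + 12978 = 51690;  115952 + 51690 = 167642;  301635 + 167642 = 469277

469277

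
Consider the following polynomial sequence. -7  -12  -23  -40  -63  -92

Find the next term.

Δ: -5 , -11 , -17 , -23 , -29
Δ²: -6 , -6 , -6 , -6
Second differences constant at -6.
-29 − 6 = -35;  -92 − 35 = -127

-127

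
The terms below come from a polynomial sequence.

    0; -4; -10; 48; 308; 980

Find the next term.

2346

D1: -4 , -6 , 58 , 260 , 672
D2: -2 , 64 , 202 , 412
D3: 66 , 138 , 210
D4: 72 , 72
Constant fourth difference = 72, so extend:
210 + 72 = 282;  412 + 282 = 694;  672 + 694 = 1366;  980 + 1366 = 2346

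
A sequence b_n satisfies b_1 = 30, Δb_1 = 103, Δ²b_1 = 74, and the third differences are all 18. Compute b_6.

Build the table forward from the leading diagonal:
D3: 18  18  18  18  18  18
D2: 74  92  110  128  146  164
D1: 103  177  269  379  507  653
b: 30  133  310  579  958  1465

1465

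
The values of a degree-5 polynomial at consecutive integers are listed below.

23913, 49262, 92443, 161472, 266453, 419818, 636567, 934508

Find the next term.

First differences: 25349, 43181, 69029, 104981, 153365, 216749, 297941
Second differences: 17832, 25848, 35952, 48384, 63384, 81192
Third differences: 8016, 10104, 12432, 15000, 17808
Fourth differences: 2088, 2328, 2568, 2808
Fifth differences: 240, 240, 240
Constant fifth difference = 240, so extend:
2808 + 240 = 3048;  17808 + 3048 = 20856;  81192 + 20856 = 102048;  297941 + 102048 = 399989;  934508 + 399989 = 1334497

1334497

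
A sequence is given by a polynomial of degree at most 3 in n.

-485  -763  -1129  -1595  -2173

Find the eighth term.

-4699

First differences: -278 , -366 , -466 , -578
Second differences: -88 , -100 , -112
Third differences: -12 , -12
Third differences constant at -12.
-112 − 12 = -124;  -578 − 124 = -702;  -2173 − 702 = -2875
-124 − 12 = -136;  -702 − 136 = -838;  -2875 − 838 = -3713
-136 − 12 = -148;  -838 − 148 = -986;  -3713 − 986 = -4699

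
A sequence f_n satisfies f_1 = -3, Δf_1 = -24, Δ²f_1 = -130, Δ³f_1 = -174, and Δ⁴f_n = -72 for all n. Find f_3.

Build the table forward from the leading diagonal:
D4: -72  -72  -72
D3: -174  -246  -318
D2: -130  -304  -550
D1: -24  -154  -458
f: -3  -27  -181

-181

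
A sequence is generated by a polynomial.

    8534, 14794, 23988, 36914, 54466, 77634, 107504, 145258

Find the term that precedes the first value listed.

First differences: 6260  9194  12926  17552  23168  29870  37754
Second differences: 2934  3732  4626  5616  6702  7884
Third differences: 798  894  990  1086  1182
Fourth differences: 96  96  96  96
The fourth differences are constant at 96.
Work back: 798 − 96 = 702;  2934 − 702 = 2232;  6260 − 2232 = 4028;  8534 − 4028 = 4506

4506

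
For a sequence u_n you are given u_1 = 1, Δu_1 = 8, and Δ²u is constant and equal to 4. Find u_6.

Build the table forward from the leading diagonal:
Δ²: 4  4  4  4  4  4
Δ: 8  12  16  20  24  28
u: 1  9  21  37  57  81

81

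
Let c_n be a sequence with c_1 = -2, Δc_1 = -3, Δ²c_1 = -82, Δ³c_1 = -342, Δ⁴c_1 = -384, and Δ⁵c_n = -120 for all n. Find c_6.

-6297

Build the table forward from the leading diagonal:
Δ⁵: -120, -120, -120, -120, -120, -120
Δ⁴: -384, -504, -624, -744, -864, -984
Δ³: -342, -726, -1230, -1854, -2598, -3462
Δ²: -82, -424, -1150, -2380, -4234, -6832
Δ: -3, -85, -509, -1659, -4039, -8273
c: -2, -5, -90, -599, -2258, -6297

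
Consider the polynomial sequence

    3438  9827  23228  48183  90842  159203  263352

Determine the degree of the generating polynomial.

5

6389, 13401, 24955, 42659, 68361, 104149
7012, 11554, 17704, 25702, 35788
4542, 6150, 7998, 10086
1608, 1848, 2088
240, 240
The fifth differences are constant, so the polynomial has degree 5.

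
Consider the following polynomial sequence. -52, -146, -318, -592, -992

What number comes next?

-1542

-94 , -172 , -274 , -400
-78 , -102 , -126
-24 , -24
Third differences constant at -24.
-126 − 24 = -150;  -400 − 150 = -550;  -992 − 550 = -1542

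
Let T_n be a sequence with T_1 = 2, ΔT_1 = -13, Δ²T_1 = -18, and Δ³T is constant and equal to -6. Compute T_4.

-97

Build the table forward from the leading diagonal:
D3: -6  -6  -6  -6
D2: -18  -24  -30  -36
D1: -13  -31  -55  -85
T: 2  -11  -42  -97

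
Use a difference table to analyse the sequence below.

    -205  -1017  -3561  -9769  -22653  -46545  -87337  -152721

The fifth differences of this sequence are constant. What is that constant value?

Δ: -812, -2544, -6208, -12884, -23892, -40792, -65384
Δ²: -1732, -3664, -6676, -11008, -16900, -24592
Δ³: -1932, -3012, -4332, -5892, -7692
Δ⁴: -1080, -1320, -1560, -1800
Δ⁵: -240, -240, -240

-240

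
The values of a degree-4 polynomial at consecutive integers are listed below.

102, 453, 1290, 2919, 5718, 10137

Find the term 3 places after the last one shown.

38694

D1: 351 , 837 , 1629 , 2799 , 4419
D2: 486 , 792 , 1170 , 1620
D3: 306 , 378 , 450
D4: 72 , 72
Fourth differences constant at 72.
450 + 72 = 522;  1620 + 522 = 2142;  4419 + 2142 = 6561;  10137 + 6561 = 16698
522 + 72 = 594;  2142 + 594 = 2736;  6561 + 2736 = 9297;  16698 + 9297 = 25995
594 + 72 = 666;  2736 + 666 = 3402;  9297 + 3402 = 12699;  25995 + 12699 = 38694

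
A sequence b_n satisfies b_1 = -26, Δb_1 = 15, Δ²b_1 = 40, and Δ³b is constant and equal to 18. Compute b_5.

Build the table forward from the leading diagonal:
D3: 18, 18, 18, 18, 18
D2: 40, 58, 76, 94, 112
D1: 15, 55, 113, 189, 283
b: -26, -11, 44, 157, 346

346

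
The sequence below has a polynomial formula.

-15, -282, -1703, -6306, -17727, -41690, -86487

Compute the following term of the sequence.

Δ: -267, -1421, -4603, -11421, -23963, -44797
Δ²: -1154, -3182, -6818, -12542, -20834
Δ³: -2028, -3636, -5724, -8292
Δ⁴: -1608, -2088, -2568
Δ⁵: -480, -480
Constant fifth difference = -480, so extend:
-2568 − 480 = -3048;  -8292 − 3048 = -11340;  -20834 − 11340 = -32174;  -44797 − 32174 = -76971;  -86487 − 76971 = -163458

-163458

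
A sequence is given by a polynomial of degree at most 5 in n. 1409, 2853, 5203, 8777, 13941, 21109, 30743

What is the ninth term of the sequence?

1444  2350  3574  5164  7168  9634
906  1224  1590  2004  2466
318  366  414  462
48  48  48
Fourth differences constant at 48.
462 + 48 = 510;  2466 + 510 = 2976;  9634 + 2976 = 12610;  30743 + 12610 = 43353
510 + 48 = 558;  2976 + 558 = 3534;  12610 + 3534 = 16144;  43353 + 16144 = 59497

59497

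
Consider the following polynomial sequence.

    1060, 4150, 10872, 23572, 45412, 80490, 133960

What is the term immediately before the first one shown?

-48

D1: 3090  6722  12700  21840  35078  53470
D2: 3632  5978  9140  13238  18392
D3: 2346  3162  4098  5154
D4: 816  936  1056
D5: 120  120
The fifth differences are constant at 120.
Work back: 816 − 120 = 696;  2346 − 696 = 1650;  3632 − 1650 = 1982;  3090 − 1982 = 1108;  1060 − 1108 = -48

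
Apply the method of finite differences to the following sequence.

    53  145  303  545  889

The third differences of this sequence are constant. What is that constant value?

Δ: 92, 158, 242, 344
Δ²: 66, 84, 102
Δ³: 18, 18

18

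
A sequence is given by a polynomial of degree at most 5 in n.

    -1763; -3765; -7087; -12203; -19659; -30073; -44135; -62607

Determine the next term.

D1: -2002, -3322, -5116, -7456, -10414, -14062, -18472
D2: -1320, -1794, -2340, -2958, -3648, -4410
D3: -474, -546, -618, -690, -762
D4: -72, -72, -72, -72
Fourth differences constant at -72.
-762 − 72 = -834;  -4410 − 834 = -5244;  -18472 − 5244 = -23716;  -62607 − 23716 = -86323

-86323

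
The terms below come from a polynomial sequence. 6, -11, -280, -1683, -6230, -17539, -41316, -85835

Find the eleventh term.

-475184

Δ: -17 , -269 , -1403 , -4547 , -11309 , -23777 , -44519
Δ²: -252 , -1134 , -3144 , -6762 , -12468 , -20742
Δ³: -882 , -2010 , -3618 , -5706 , -8274
Δ⁴: -1128 , -1608 , -2088 , -2568
Δ⁵: -480 , -480 , -480
The fifth differences are constant (-480).
-2568 − 480 = -3048;  -8274 − 3048 = -11322;  -20742 − 11322 = -32064;  -44519 − 32064 = -76583;  -85835 − 76583 = -162418
-3048 − 480 = -3528;  -11322 − 3528 = -14850;  -32064 − 14850 = -46914;  -76583 − 46914 = -123497;  -162418 − 123497 = -285915
-3528 − 480 = -4008;  -14850 − 4008 = -18858;  -46914 − 18858 = -65772;  -123497 − 65772 = -189269;  -285915 − 189269 = -475184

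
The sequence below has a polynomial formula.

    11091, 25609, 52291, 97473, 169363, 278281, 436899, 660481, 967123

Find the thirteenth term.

3498771

First differences: 14518 , 26682 , 45182 , 71890 , 108918 , 158618 , 223582 , 306642
Second differences: 12164 , 18500 , 26708 , 37028 , 49700 , 64964 , 83060
Third differences: 6336 , 8208 , 10320 , 12672 , 15264 , 18096
Fourth differences: 1872 , 2112 , 2352 , 2592 , 2832
Fifth differences: 240 , 240 , 240 , 240
The fifth differences are constant (240).
2832 + 240 = 3072;  18096 + 3072 = 21168;  83060 + 21168 = 104228;  306642 + 104228 = 410870;  967123 + 410870 = 1377993
3072 + 240 = 3312;  21168 + 3312 = 24480;  104228 + 24480 = 128708;  410870 + 128708 = 539578;  1377993 + 539578 = 1917571
3312 + 240 = 3552;  24480 + 3552 = 28032;  128708 + 28032 = 156740;  539578 + 156740 = 696318;  1917571 + 696318 = 2613889
3552 + 240 = 3792;  28032 + 3792 = 31824;  156740 + 31824 = 188564;  696318 + 188564 = 884882;  2613889 + 884882 = 3498771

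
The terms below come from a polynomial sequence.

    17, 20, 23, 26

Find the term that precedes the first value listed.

14

Δ: 3  3  3
The first differences are constant at 3.
Work back: 17 − 3 = 14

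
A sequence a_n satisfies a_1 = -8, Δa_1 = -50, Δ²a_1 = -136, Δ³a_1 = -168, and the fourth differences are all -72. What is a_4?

-734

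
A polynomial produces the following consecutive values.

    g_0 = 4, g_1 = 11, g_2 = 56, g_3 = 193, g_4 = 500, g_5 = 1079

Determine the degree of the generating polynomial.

First differences: 7, 45, 137, 307, 579
Second differences: 38, 92, 170, 272
Third differences: 54, 78, 102
Fourth differences: 24, 24
The fourth differences are constant, so the polynomial has degree 4.

4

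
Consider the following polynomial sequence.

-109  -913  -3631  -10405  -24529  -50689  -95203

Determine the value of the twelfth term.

-804  -2718  -6774  -14124  -26160  -44514
-1914  -4056  -7350  -12036  -18354
-2142  -3294  -4686  -6318
-1152  -1392  -1632
-240  -240
Fifth differences constant at -240.
-1632 − 240 = -1872;  -6318 − 1872 = -8190;  -18354 − 8190 = -26544;  -44514 − 26544 = -71058;  -95203 − 71058 = -166261
-1872 − 240 = -2112;  -8190 − 2112 = -10302;  -26544 − 10302 = -36846;  -71058 − 36846 = -107904;  -166261 − 107904 = -274165
-2112 − 240 = -2352;  -10302 − 2352 = -12654;  -36846 − 12654 = -49500;  -107904 − 49500 = -157404;  -274165 − 157404 = -431569
-2352 − 240 = -2592;  -12654 − 2592 = -15246;  -49500 − 15246 = -64746;  -157404 − 64746 = -222150;  -431569 − 222150 = -653719
-2592 − 240 = -2832;  -15246 − 2832 = -18078;  -64746 − 18078 = -82824;  -222150 − 82824 = -304974;  -653719 − 304974 = -958693

-958693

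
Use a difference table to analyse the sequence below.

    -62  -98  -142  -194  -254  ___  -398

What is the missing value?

-322

Using the first 5 terms:
D1: -36, -44, -52, -60
D2: -8, -8, -8
Constant second difference = -8.
Extend forward: -60 − 8 = -68;  -254 − 68 = -322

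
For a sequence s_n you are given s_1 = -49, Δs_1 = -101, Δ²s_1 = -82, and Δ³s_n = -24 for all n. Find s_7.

-2365

Build the table forward from the leading diagonal:
Third differences: -24, -24, -24, -24, -24, -24, -24
Second differences: -82, -106, -130, -154, -178, -202, -226
First differences: -101, -183, -289, -419, -573, -751, -953
s: -49, -150, -333, -622, -1041, -1614, -2365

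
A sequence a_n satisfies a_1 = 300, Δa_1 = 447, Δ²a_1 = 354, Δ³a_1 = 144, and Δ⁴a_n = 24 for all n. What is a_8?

16743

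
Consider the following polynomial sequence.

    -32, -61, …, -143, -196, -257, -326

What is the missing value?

-98

Using the last 4 terms:
D1: -53  -61  -69
D2: -8  -8
Constant second difference = -8.
Extend backward: -53 + 8 = -45;  -143 + 45 = -98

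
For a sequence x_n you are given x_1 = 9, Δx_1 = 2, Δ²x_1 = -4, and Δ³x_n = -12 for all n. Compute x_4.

-9

Build the table forward from the leading diagonal:
Third differences: -12  -12  -12  -12
Second differences: -4  -16  -28  -40
First differences: 2  -2  -18  -46
x: 9  11  9  -9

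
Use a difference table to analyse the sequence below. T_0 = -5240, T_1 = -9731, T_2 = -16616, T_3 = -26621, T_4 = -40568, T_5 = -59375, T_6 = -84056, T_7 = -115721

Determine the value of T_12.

-424376

First differences: -4491 , -6885 , -10005 , -13947 , -18807 , -24681 , -31665
Second differences: -2394 , -3120 , -3942 , -4860 , -5874 , -6984
Third differences: -726 , -822 , -918 , -1014 , -1110
Fourth differences: -96 , -96 , -96 , -96
The fourth differences are constant (-96).
-1110 − 96 = -1206;  -6984 − 1206 = -8190;  -31665 − 8190 = -39855;  -115721 − 39855 = -155576
-1206 − 96 = -1302;  -8190 − 1302 = -9492;  -39855 − 9492 = -49347;  -155576 − 49347 = -204923
-1302 − 96 = -1398;  -9492 − 1398 = -10890;  -49347 − 10890 = -60237;  -204923 − 60237 = -265160
-1398 − 96 = -1494;  -10890 − 1494 = -12384;  -60237 − 12384 = -72621;  -265160 − 72621 = -337781
-1494 − 96 = -1590;  -12384 − 1590 = -13974;  -72621 − 13974 = -86595;  -337781 − 86595 = -424376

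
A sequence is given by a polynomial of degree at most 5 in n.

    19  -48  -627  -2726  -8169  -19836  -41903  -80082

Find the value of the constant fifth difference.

Δ: -67, -579, -2099, -5443, -11667, -22067, -38179
Δ²: -512, -1520, -3344, -6224, -10400, -16112
Δ³: -1008, -1824, -2880, -4176, -5712
Δ⁴: -816, -1056, -1296, -1536
Δ⁵: -240, -240, -240

-240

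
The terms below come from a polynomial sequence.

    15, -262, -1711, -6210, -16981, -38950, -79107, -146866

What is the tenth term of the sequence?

-417126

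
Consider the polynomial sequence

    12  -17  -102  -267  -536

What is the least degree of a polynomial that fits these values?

Δ: -29, -85, -165, -269
Δ²: -56, -80, -104
Δ³: -24, -24
The third differences are constant, so the polynomial has degree 3.

3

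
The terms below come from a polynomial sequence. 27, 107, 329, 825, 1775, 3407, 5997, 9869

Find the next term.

15395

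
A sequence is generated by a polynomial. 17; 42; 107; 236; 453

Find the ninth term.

2681

First differences: 25, 65, 129, 217
Second differences: 40, 64, 88
Third differences: 24, 24
Constant third difference = 24, so extend:
88 + 24 = 112;  217 + 112 = 329;  453 + 329 = 782
112 + 24 = 136;  329 + 136 = 465;  782 + 465 = 1247
136 + 24 = 160;  465 + 160 = 625;  1247 + 625 = 1872
160 + 24 = 184;  625 + 184 = 809;  1872 + 809 = 2681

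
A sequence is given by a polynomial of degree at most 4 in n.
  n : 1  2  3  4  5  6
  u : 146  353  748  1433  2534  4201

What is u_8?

D1: 207, 395, 685, 1101, 1667
D2: 188, 290, 416, 566
D3: 102, 126, 150
D4: 24, 24
The fourth differences are constant (24).
150 + 24 = 174;  566 + 174 = 740;  1667 + 740 = 2407;  4201 + 2407 = 6608
174 + 24 = 198;  740 + 198 = 938;  2407 + 938 = 3345;  6608 + 3345 = 9953

9953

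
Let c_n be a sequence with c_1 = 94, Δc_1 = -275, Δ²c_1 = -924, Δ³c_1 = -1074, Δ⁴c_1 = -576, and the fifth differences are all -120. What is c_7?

-46256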